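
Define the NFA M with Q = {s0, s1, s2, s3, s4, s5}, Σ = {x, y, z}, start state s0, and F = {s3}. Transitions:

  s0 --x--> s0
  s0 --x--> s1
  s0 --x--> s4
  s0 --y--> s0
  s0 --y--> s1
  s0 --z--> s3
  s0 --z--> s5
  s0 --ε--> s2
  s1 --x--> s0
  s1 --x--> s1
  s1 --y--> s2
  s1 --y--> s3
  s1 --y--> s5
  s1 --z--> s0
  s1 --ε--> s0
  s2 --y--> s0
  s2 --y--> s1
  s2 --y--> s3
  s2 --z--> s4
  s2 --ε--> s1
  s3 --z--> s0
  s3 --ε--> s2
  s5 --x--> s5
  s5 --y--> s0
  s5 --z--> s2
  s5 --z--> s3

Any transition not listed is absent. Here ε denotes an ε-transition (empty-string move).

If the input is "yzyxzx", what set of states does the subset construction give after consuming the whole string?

{s0, s1, s2, s4, s5}

Start: ε-closure({s0}) = {s0, s1, s2}.
Read 'y': s0→{s0, s1}, s1→{s2, s3, s5}, s2→{s0, s1, s3}; now {s0, s1, s2, s3, s5}.
Read 'z': s0→{s3, s5}, s1→{s0}, s2→{s4}, s3→{s0}, s5→{s2, s3}; union {s0, s2, s3, s4, s5}; ε-closure = {s0, s1, s2, s3, s4, s5}.
Read 'y': s0→{s0, s1}, s1→{s2, s3, s5}, s2→{s0, s1, s3}, s3→∅, s4→∅, s5→{s0}; now {s0, s1, s2, s3, s5}.
Read 'x': s0→{s0, s1, s4}, s1→{s0, s1}, s2→∅, s3→∅, s5→{s5}; union {s0, s1, s4, s5}; ε-closure = {s0, s1, s2, s4, s5}.
Read 'z': s0→{s3, s5}, s1→{s0}, s2→{s4}, s4→∅, s5→{s2, s3}; union {s0, s2, s3, s4, s5}; ε-closure = {s0, s1, s2, s3, s4, s5}.
Read 'x': s0→{s0, s1, s4}, s1→{s0, s1}, s2→∅, s3→∅, s4→∅, s5→{s5}; union {s0, s1, s4, s5}; ε-closure = {s0, s1, s2, s4, s5}.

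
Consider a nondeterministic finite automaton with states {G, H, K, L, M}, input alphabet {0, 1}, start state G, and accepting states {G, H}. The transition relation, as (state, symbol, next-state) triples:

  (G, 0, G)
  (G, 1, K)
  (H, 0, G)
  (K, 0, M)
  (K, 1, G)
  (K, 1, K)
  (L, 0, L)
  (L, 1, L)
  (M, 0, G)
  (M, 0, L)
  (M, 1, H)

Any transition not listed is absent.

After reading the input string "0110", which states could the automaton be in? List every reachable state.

Start in {G}.
Read '0': {G} → {G}.
Read '1': {G} → {K}.
Read '1': {K} → {G, K}.
Read '0': {G, K} → {G, M}.

{G, M}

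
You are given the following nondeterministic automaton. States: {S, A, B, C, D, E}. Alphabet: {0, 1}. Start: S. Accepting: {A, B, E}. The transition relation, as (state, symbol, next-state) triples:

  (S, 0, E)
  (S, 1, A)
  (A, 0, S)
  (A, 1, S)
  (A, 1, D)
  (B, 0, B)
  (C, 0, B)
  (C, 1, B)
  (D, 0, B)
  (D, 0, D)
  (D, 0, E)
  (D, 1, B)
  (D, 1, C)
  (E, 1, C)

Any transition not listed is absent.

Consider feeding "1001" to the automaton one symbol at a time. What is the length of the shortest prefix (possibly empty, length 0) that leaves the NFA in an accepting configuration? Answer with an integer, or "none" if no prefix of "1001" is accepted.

Start in {S}.
Read '1': S→{A}; now {A}.
None of the earlier sets intersect F, but {A} does.

1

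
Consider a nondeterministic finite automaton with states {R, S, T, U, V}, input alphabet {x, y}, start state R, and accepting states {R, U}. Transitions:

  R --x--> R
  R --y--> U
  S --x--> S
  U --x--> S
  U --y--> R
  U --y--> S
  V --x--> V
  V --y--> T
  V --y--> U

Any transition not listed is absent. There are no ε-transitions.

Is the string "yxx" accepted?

Start in {R}.
Read 'y': R→{U}; now {U}.
Read 'x': U→{S}; now {S}.
Read 'x': S→{S}; now {S}.
The final set {S} contains no accepting state.

No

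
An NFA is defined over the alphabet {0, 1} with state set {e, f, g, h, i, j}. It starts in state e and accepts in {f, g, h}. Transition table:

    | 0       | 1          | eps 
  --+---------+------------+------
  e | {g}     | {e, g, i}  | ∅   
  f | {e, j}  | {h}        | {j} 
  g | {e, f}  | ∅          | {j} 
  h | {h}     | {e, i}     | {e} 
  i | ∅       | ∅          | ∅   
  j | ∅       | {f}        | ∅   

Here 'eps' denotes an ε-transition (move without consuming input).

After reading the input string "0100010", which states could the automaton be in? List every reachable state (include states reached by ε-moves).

{e, f, g, h, j}

Start in {e}.
Read '0': {e} → {g, j}.
Read '1': {g, j} → {f, j}.
Read '0': {f, j} → {e, j}.
Read '0': {e, j} → {g, j}.
Read '0': {g, j} → {e, f, j}.
Read '1': {e, f, j} → {e, f, g, h, i, j}.
Read '0': {e, f, g, h, i, j} → {e, f, g, h, j}.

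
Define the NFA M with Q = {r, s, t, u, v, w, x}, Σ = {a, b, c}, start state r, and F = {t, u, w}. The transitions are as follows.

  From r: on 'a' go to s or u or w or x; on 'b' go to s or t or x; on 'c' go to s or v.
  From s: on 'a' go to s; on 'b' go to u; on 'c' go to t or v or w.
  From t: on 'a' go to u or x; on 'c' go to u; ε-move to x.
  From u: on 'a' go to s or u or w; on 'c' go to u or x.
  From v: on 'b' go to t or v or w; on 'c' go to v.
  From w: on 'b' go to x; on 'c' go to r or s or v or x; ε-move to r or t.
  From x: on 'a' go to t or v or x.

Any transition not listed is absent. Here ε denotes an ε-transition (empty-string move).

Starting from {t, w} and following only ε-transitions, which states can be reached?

Begin with {t, w}.
ε-move t → x; add x.
ε-move w → r; add r.

{r, t, w, x}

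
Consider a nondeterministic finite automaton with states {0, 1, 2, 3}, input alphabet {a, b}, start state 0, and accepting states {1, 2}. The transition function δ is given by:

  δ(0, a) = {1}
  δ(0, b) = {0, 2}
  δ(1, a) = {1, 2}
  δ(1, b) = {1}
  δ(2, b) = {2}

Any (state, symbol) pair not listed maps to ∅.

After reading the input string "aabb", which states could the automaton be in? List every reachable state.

Start in {0}.
Read 'a': {0} → {1}.
Read 'a': {1} → {1, 2}.
Read 'b': {1, 2} → {1, 2}.
Read 'b': {1, 2} → {1, 2}.

{1, 2}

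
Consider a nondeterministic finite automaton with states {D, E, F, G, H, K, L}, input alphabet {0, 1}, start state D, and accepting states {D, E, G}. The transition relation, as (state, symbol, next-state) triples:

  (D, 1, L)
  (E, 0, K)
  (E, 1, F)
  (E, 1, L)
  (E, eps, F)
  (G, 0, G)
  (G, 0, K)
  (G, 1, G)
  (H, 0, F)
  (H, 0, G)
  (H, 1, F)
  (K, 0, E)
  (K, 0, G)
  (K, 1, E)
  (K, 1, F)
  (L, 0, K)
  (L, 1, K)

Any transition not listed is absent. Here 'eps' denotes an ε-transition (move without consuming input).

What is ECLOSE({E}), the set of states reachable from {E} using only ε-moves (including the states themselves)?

{E, F}

Begin with {E}.
ε-move E → F; add F.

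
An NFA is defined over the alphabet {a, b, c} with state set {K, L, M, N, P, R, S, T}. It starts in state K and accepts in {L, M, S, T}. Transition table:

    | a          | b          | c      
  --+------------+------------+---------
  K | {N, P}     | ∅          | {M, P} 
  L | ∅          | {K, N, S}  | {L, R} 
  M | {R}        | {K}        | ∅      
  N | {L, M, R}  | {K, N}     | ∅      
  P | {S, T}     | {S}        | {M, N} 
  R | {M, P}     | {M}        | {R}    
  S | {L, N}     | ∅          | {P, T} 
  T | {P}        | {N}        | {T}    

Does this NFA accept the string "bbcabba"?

No

Start in {K}.
Read 'b': {K} → ∅.
The set is empty and remains empty for the remaining 6 symbols.
The final set ∅ contains no accepting state.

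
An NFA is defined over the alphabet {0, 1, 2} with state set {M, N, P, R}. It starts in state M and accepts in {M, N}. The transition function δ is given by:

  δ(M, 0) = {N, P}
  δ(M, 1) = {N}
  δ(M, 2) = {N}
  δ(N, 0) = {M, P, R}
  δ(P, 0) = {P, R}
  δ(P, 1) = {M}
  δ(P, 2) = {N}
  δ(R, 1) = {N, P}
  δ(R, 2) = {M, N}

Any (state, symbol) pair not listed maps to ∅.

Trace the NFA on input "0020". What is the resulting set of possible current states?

Start in {M}.
Read '0': {M} → {N, P}.
Read '0': {N, P} → {M, P, R}.
Read '2': {M, P, R} → {M, N}.
Read '0': {M, N} → {M, N, P, R}.

{M, N, P, R}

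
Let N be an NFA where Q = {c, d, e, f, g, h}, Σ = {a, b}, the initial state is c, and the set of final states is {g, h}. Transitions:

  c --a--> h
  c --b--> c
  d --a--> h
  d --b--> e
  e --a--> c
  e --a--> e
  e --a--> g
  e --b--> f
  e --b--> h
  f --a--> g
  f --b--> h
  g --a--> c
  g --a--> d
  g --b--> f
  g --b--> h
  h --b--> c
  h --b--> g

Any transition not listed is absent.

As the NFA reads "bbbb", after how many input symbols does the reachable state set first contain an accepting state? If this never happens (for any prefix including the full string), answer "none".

none

Start in {c}.
Read 'b': {c} → {c}.
Read 'b': {c} → {c}.
Read 'b': {c} → {c}.
Read 'b': {c} → {c}.
No reachable set along the way intersects F.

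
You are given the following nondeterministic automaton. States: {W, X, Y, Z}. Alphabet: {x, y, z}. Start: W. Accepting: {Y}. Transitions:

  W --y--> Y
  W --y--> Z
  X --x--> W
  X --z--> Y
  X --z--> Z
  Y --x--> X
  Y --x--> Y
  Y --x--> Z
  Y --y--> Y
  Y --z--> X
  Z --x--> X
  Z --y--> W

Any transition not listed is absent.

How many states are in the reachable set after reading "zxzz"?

0

Start in {W}.
Read 'z': W→∅; now ∅.
The set is empty and remains empty for the remaining 3 symbols.
That set has 0 states.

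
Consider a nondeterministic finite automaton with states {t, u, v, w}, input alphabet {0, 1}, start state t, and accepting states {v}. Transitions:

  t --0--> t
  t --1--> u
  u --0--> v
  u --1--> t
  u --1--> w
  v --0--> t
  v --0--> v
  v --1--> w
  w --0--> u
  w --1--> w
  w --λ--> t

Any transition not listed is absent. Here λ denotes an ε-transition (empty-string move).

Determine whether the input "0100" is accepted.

Start in {t}.
Read '0': {t} → {t}.
Read '1': {t} → {u}.
Read '0': {u} → {v}.
Read '0': {v} → {t, v}.
The final set {t, v} contains the accepting state v.

Yes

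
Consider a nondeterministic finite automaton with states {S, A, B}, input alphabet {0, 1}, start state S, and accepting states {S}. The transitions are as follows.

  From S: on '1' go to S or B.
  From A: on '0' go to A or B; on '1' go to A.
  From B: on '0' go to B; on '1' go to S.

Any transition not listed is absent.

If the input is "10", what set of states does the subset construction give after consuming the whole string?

Start in {S}.
Read '1': {S} → {S, B}.
Read '0': {S, B} → {B}.

{B}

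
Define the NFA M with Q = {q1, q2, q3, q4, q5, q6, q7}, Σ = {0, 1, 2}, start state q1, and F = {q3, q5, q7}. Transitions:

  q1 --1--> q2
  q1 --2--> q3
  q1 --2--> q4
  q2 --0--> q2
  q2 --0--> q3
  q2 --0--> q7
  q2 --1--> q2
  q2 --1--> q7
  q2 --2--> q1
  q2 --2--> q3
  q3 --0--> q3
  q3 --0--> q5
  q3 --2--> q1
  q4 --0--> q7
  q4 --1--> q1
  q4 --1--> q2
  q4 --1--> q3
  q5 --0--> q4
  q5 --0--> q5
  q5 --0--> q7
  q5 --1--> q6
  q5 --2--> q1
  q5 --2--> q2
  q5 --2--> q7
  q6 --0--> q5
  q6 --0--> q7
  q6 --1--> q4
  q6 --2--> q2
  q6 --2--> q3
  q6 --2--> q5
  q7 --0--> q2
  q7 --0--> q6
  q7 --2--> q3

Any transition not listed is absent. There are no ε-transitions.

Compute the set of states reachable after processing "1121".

{q2}

Start in {q1}.
Read '1': q1→{q2}; now {q2}.
Read '1': q2→{q2, q7}; now {q2, q7}.
Read '2': q2→{q1, q3}, q7→{q3}; now {q1, q3}.
Read '1': q1→{q2}, q3→∅; now {q2}.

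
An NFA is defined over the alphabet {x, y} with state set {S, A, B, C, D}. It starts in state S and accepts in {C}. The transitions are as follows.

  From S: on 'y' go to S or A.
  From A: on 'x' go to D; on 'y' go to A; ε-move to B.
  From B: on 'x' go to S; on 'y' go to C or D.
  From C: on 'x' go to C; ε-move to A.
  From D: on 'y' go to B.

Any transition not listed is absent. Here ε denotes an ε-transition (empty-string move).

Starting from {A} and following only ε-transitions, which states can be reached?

{A, B}

Begin with {A}.
ε-move A → B; add B.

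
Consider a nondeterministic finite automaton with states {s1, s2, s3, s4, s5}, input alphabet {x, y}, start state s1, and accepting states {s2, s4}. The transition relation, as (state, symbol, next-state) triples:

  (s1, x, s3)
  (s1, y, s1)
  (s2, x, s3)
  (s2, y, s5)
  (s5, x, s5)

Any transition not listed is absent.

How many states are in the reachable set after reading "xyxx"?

0

Start in {s1}.
Read 'x': {s1} → {s3}.
Read 'y': {s3} → ∅.
The set is empty and remains empty for the remaining 2 symbols.
That set has 0 states.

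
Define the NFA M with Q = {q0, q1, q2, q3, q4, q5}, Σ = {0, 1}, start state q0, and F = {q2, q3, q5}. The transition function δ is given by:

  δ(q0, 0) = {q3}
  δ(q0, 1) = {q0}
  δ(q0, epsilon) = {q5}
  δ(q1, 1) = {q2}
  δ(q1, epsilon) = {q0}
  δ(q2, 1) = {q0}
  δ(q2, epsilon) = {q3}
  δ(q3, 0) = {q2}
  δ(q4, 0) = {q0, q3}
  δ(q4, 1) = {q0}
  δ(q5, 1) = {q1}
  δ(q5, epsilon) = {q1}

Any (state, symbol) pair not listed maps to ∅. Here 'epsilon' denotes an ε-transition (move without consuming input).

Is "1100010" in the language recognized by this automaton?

Yes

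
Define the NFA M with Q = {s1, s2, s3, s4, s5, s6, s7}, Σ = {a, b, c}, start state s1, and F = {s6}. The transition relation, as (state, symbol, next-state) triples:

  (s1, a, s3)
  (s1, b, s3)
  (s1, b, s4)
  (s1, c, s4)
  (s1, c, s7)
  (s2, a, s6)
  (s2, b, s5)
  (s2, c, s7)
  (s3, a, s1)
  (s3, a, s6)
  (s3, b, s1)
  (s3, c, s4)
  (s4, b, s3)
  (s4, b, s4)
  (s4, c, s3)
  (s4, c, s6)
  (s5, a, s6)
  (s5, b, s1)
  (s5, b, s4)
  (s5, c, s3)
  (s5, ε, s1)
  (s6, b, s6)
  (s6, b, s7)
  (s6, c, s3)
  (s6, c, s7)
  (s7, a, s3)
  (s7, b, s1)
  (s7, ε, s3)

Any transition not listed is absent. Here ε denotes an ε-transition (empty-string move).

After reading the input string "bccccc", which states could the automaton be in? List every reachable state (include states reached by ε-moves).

{s3, s4, s6, s7}

Start in {s1}.
Read 'b': s1→{s3, s4}; now {s3, s4}.
Read 'c': s3→{s4}, s4→{s3, s6}; now {s3, s4, s6}.
Read 'c': s3→{s4}, s4→{s3, s6}, s6→{s3, s7}; now {s3, s4, s6, s7}.
Read 'c': s3→{s4}, s4→{s3, s6}, s6→{s3, s7}, s7→∅; now {s3, s4, s6, s7}.
Read 'c': s3→{s4}, s4→{s3, s6}, s6→{s3, s7}, s7→∅; now {s3, s4, s6, s7}.
Read 'c': s3→{s4}, s4→{s3, s6}, s6→{s3, s7}, s7→∅; now {s3, s4, s6, s7}.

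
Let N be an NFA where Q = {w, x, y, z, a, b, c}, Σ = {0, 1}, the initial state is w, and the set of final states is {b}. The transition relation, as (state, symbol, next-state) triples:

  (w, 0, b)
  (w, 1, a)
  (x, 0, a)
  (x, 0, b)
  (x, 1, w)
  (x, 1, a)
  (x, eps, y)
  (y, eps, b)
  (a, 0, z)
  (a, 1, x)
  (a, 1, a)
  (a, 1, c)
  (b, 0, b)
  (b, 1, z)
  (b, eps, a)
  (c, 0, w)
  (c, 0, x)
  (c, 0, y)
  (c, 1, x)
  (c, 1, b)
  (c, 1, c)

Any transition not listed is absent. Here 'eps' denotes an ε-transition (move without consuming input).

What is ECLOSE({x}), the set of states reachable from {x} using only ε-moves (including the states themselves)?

{x, y, a, b}

Begin with {x}.
ε-move x → y; add y.
ε-move y → b; add b.
ε-move b → a; add a.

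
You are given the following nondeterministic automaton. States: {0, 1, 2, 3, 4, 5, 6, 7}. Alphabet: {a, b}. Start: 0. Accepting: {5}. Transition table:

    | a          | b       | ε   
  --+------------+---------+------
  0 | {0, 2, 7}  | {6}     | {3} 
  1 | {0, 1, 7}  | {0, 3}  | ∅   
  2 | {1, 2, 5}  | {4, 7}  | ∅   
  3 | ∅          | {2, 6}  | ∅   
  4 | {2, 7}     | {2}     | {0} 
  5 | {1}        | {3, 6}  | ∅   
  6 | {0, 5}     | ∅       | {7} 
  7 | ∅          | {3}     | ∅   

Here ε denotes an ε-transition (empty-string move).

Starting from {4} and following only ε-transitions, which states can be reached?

Begin with {4}.
ε-move 4 → 0; add 0.
ε-move 0 → 3; add 3.

{0, 3, 4}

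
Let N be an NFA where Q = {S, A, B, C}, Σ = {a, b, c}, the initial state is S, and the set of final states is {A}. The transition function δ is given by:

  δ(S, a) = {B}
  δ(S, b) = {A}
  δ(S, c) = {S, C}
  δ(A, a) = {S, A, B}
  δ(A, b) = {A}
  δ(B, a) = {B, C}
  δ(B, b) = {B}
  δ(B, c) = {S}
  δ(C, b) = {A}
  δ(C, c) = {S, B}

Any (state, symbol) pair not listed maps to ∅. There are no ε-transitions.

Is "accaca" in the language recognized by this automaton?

Start in {S}.
Read 'a': S→{B}; now {B}.
Read 'c': B→{S}; now {S}.
Read 'c': S→{S, C}; now {S, C}.
Read 'a': S→{B}, C→∅; now {B}.
Read 'c': B→{S}; now {S}.
Read 'a': S→{B}; now {B}.
The final set {B} contains no accepting state.

No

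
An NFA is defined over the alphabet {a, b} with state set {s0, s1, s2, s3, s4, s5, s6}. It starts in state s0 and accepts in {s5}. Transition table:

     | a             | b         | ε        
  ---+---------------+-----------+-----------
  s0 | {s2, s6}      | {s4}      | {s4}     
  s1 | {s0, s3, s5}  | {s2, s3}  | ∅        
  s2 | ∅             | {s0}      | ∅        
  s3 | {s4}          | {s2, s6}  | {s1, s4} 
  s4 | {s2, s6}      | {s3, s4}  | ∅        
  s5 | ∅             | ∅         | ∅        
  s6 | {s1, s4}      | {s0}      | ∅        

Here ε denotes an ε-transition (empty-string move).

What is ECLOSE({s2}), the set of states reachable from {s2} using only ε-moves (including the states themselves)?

Begin with {s2}.
No ε-moves leave this set, so the closure equals the set itself.

{s2}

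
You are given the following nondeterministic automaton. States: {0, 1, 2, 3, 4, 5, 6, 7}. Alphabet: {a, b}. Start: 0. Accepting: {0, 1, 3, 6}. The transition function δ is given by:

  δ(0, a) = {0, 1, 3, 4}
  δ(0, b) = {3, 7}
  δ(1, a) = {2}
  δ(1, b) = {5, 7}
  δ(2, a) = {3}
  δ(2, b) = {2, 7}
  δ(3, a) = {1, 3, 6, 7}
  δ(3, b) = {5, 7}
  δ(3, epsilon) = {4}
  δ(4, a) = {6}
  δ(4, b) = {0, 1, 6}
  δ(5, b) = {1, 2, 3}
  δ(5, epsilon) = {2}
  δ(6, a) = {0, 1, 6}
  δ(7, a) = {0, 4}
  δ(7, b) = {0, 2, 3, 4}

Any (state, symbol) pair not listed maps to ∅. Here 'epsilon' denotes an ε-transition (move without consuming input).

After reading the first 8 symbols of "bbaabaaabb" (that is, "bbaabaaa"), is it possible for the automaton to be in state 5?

No

Start in {0}.
Read 'b': {0} → {3, 4, 7}.
Read 'b': {3, 4, 7} → {0, 1, 2, 3, 4, 5, 6, 7}.
Read 'a': {0, 1, 2, 3, 4, 5, 6, 7} → {0, 1, 2, 3, 4, 6, 7}.
Read 'a': {0, 1, 2, 3, 4, 6, 7} → {0, 1, 2, 3, 4, 6, 7}.
Read 'b': {0, 1, 2, 3, 4, 6, 7} → {0, 1, 2, 3, 4, 5, 6, 7}.
Read 'a': {0, 1, 2, 3, 4, 5, 6, 7} → {0, 1, 2, 3, 4, 6, 7}.
Read 'a': {0, 1, 2, 3, 4, 6, 7} → {0, 1, 2, 3, 4, 6, 7}.
Read 'a': {0, 1, 2, 3, 4, 6, 7} → {0, 1, 2, 3, 4, 6, 7}.
State 5 is not in {0, 1, 2, 3, 4, 6, 7}.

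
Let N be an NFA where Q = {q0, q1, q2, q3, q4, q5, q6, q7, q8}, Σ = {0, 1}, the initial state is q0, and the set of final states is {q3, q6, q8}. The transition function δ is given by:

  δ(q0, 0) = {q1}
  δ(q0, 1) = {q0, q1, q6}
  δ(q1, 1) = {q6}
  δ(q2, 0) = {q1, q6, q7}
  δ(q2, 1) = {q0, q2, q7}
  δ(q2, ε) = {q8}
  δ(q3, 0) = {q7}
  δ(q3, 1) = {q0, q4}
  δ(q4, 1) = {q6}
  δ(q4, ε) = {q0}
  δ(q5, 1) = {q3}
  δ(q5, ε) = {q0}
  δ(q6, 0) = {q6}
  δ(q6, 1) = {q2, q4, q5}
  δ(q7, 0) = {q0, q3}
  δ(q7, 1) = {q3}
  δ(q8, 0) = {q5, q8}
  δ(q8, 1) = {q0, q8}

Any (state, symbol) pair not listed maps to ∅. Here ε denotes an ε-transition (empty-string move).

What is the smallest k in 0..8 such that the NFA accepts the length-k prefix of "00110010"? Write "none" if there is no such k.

none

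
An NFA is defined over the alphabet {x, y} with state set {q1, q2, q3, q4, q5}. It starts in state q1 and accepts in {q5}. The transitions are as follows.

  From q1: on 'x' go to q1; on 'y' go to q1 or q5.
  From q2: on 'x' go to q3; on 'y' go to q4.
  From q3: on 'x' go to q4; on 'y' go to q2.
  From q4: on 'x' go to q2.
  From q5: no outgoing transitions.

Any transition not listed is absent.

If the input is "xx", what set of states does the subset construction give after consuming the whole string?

{q1}

Start in {q1}.
Read 'x': q1→{q1}; now {q1}.
Read 'x': q1→{q1}; now {q1}.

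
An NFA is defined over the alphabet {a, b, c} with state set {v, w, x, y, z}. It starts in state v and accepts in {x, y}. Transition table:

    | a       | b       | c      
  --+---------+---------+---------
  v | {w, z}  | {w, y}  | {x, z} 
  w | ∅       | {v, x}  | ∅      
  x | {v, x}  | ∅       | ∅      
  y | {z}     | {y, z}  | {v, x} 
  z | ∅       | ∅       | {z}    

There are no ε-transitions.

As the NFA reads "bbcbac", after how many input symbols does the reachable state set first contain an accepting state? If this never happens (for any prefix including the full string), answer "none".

1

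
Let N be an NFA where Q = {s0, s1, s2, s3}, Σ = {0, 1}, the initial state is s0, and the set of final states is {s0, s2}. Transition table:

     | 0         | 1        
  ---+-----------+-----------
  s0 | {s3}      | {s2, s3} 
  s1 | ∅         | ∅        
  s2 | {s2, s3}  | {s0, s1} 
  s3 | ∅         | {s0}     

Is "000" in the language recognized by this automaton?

No

Start in {s0}.
Read '0': s0→{s3}; now {s3}.
Read '0': s3→∅; now ∅.
The set is empty and remains empty for the remaining 1 symbol.
The final set ∅ contains no accepting state.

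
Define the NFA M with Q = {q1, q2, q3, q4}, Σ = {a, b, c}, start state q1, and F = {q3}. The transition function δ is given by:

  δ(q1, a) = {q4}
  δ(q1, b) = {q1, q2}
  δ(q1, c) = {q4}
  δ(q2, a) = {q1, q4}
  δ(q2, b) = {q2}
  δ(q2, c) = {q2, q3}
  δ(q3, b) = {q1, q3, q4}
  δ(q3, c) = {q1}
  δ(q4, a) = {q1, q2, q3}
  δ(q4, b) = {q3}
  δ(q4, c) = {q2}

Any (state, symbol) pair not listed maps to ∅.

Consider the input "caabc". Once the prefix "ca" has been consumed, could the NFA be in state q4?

No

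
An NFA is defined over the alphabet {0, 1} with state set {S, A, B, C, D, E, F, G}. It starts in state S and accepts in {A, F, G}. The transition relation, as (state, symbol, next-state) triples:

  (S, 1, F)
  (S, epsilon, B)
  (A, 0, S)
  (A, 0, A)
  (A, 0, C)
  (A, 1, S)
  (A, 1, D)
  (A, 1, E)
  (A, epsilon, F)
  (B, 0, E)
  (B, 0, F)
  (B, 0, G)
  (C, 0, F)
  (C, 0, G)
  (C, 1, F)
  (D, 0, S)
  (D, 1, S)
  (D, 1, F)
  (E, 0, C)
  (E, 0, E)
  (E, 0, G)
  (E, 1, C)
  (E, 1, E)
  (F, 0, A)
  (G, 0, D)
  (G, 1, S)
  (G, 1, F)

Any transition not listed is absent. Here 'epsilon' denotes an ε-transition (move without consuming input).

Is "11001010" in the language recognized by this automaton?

Start: ε-closure({S}) = {S, B}.
Read '1': S→{F}, B→∅; now {F}.
Read '1': F→∅; now ∅.
The set is empty and remains empty for the remaining 6 symbols.
The final set ∅ contains no accepting state.

No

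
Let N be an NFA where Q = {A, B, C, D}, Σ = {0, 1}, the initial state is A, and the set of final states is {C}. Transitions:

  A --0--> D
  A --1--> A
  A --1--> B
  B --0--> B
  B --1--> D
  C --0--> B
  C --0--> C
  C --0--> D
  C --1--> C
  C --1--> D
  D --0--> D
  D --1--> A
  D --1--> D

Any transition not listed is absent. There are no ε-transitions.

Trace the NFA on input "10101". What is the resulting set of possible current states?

{A, D}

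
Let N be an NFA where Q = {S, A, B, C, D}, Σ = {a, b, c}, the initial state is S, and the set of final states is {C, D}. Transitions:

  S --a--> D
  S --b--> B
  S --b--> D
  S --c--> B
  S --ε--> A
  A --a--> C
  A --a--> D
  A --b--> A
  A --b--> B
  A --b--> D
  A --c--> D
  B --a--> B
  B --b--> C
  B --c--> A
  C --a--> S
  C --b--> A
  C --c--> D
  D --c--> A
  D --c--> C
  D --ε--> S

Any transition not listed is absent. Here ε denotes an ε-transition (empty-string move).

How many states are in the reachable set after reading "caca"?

5

Start: ε-closure({S}) = {S, A}.
Read 'c': {S, A} → {S, A, B, D}.
Read 'a': {S, A, B, D} → {S, A, B, C, D}.
Read 'c': {S, A, B, C, D} → {S, A, B, C, D}.
Read 'a': {S, A, B, C, D} → {S, A, B, C, D}.
That set has 5 states.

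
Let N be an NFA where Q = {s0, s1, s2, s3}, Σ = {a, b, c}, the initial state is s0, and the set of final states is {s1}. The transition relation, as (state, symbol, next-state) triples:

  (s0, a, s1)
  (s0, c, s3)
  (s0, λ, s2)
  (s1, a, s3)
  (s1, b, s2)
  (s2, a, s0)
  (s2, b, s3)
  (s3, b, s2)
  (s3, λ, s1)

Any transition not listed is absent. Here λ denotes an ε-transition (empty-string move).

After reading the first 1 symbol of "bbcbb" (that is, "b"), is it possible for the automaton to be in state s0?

No

Start: ε-closure({s0}) = {s0, s2}.
Read 'b': {s0, s2} → {s1, s3}.
State s0 is not in {s1, s3}.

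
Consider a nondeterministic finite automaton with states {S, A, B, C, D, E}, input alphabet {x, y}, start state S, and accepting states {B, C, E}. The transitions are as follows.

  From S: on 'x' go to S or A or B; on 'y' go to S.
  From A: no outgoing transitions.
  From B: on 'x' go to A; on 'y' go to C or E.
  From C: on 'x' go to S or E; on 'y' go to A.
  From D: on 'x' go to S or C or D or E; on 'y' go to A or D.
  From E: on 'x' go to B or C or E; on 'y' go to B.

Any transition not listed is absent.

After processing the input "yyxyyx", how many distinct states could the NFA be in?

3

Start in {S}.
Read 'y': S→{S}; now {S}.
Read 'y': S→{S}; now {S}.
Read 'x': S→{S, A, B}; now {S, A, B}.
Read 'y': S→{S}, A→∅, B→{C, E}; now {S, C, E}.
Read 'y': S→{S}, C→{A}, E→{B}; now {S, A, B}.
Read 'x': S→{S, A, B}, A→∅, B→{A}; now {S, A, B}.
That set has 3 states.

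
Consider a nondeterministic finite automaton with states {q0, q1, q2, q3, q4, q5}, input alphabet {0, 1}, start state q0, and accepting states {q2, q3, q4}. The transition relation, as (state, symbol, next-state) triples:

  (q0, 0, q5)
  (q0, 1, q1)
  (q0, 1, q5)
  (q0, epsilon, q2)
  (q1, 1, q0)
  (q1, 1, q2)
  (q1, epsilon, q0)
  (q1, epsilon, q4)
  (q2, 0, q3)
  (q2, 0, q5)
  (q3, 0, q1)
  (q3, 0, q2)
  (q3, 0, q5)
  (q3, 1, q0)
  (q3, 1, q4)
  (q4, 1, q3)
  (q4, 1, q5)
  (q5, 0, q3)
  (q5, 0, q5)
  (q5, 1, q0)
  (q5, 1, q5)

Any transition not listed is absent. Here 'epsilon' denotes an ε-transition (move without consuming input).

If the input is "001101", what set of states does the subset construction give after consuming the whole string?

{q0, q1, q2, q3, q4, q5}

Start: ε-closure({q0}) = {q0, q2}.
Read '0': q0→{q5}, q2→{q3, q5}; now {q3, q5}.
Read '0': q3→{q1, q2, q5}, q5→{q3, q5}; union {q1, q2, q3, q5}; ε-closure = {q0, q1, q2, q3, q4, q5}.
Read '1': q0→{q1, q5}, q1→{q0, q2}, q2→∅, q3→{q0, q4}, q4→{q3, q5}, q5→{q0, q5}; now {q0, q1, q2, q3, q4, q5}.
Read '1': q0→{q1, q5}, q1→{q0, q2}, q2→∅, q3→{q0, q4}, q4→{q3, q5}, q5→{q0, q5}; now {q0, q1, q2, q3, q4, q5}.
Read '0': q0→{q5}, q1→∅, q2→{q3, q5}, q3→{q1, q2, q5}, q4→∅, q5→{q3, q5}; union {q1, q2, q3, q5}; ε-closure = {q0, q1, q2, q3, q4, q5}.
Read '1': q0→{q1, q5}, q1→{q0, q2}, q2→∅, q3→{q0, q4}, q4→{q3, q5}, q5→{q0, q5}; now {q0, q1, q2, q3, q4, q5}.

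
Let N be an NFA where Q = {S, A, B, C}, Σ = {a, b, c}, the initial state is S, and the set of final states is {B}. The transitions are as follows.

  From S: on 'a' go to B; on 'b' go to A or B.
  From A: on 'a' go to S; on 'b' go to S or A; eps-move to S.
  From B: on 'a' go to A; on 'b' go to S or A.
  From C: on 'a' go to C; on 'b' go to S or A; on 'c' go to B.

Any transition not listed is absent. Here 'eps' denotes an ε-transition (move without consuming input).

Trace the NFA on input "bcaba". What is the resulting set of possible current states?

Start in {S}.
Read 'b': {S} → {S, A, B}.
Read 'c': {S, A, B} → ∅.
The set is empty and remains empty for the remaining 3 symbols.

∅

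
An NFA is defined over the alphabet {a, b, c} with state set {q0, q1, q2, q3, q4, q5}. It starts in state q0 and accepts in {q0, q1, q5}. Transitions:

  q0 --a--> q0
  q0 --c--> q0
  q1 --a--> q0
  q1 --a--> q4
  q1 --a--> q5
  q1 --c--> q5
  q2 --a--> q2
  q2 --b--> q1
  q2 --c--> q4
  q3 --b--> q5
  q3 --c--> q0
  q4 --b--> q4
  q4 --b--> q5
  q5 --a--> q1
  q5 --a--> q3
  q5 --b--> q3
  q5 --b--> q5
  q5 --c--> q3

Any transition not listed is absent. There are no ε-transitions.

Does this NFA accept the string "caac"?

Yes

Start in {q0}.
Read 'c': {q0} → {q0}.
Read 'a': {q0} → {q0}.
Read 'a': {q0} → {q0}.
Read 'c': {q0} → {q0}.
The final set {q0} contains the accepting state q0.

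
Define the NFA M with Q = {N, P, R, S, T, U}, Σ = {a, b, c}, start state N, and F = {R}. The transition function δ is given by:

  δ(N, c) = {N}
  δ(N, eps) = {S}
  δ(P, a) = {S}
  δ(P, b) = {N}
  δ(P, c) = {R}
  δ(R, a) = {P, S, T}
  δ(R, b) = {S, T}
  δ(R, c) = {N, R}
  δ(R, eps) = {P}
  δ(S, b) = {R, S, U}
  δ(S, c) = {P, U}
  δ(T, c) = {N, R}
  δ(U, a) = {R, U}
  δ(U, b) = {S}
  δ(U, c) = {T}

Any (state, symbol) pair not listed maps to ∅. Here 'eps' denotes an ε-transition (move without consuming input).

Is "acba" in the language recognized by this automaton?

No

Start: ε-closure({N}) = {N, S}.
Read 'a': N→∅, S→∅; now ∅.
The set is empty and remains empty for the remaining 3 symbols.
The final set ∅ contains no accepting state.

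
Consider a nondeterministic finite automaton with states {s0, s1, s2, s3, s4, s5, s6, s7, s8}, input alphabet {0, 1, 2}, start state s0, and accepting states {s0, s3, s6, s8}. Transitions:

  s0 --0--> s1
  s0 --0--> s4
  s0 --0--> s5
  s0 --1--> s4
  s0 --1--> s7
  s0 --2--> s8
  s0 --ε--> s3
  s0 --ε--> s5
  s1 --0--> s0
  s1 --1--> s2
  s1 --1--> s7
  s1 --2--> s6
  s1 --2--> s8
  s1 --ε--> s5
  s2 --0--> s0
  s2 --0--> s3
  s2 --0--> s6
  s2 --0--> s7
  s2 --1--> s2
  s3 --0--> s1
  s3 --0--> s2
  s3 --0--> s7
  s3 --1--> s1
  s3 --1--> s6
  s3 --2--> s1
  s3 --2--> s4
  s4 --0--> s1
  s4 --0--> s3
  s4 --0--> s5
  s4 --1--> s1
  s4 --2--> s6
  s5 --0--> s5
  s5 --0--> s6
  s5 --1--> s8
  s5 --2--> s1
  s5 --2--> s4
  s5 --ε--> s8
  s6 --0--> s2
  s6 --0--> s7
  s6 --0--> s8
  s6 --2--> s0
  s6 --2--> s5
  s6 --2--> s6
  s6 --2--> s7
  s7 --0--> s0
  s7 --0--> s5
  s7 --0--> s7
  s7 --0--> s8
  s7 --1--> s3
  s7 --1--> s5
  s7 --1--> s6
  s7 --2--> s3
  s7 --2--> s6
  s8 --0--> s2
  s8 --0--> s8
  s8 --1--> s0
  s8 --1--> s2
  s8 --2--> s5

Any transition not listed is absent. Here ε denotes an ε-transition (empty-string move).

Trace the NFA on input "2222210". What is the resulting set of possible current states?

{s0, s1, s2, s3, s4, s5, s6, s7, s8}

Start: ε-closure({s0}) = {s0, s3, s5, s8}.
Read '2': {s0, s3, s5, s8} → {s1, s4, s5, s8}.
Read '2': {s1, s4, s5, s8} → {s1, s4, s5, s6, s8}.
Read '2': {s1, s4, s5, s6, s8} → {s0, s1, s3, s4, s5, s6, s7, s8}.
Read '2': {s0, s1, s3, s4, s5, s6, s7, s8} → {s0, s1, s3, s4, s5, s6, s7, s8}.
Read '2': {s0, s1, s3, s4, s5, s6, s7, s8} → {s0, s1, s3, s4, s5, s6, s7, s8}.
Read '1': {s0, s1, s3, s4, s5, s6, s7, s8} → {s0, s1, s2, s3, s4, s5, s6, s7, s8}.
Read '0': {s0, s1, s2, s3, s4, s5, s6, s7, s8} → {s0, s1, s2, s3, s4, s5, s6, s7, s8}.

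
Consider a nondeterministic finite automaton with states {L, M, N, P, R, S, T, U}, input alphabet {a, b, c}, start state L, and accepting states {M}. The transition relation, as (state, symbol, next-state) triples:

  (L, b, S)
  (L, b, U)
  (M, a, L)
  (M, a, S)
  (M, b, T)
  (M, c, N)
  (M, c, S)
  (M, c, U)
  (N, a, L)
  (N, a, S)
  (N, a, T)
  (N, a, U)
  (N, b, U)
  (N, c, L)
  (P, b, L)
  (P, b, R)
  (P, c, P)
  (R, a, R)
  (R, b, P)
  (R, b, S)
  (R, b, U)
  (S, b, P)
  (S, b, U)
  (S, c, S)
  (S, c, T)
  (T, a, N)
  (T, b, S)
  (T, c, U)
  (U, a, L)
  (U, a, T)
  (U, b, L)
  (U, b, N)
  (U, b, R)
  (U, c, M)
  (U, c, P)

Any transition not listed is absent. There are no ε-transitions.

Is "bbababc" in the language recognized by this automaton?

Yes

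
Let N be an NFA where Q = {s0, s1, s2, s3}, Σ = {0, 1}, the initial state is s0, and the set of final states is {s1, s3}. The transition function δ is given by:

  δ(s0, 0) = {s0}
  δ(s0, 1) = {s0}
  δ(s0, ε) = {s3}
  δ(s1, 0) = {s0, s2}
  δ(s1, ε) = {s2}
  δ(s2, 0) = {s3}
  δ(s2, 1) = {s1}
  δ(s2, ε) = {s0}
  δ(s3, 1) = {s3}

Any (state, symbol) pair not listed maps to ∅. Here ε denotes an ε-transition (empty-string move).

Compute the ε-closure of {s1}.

Begin with {s1}.
ε-move s1 → s2; add s2.
ε-move s2 → s0; add s0.
ε-move s0 → s3; add s3.

{s0, s1, s2, s3}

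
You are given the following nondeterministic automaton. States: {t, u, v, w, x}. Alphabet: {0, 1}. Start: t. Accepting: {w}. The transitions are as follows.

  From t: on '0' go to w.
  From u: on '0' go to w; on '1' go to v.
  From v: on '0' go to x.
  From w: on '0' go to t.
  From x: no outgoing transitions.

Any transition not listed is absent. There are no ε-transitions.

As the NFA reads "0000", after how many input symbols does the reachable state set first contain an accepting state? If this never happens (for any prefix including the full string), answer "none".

Start in {t}.
Read '0': t→{w}; now {w}.
None of the earlier sets intersect F, but {w} does.

1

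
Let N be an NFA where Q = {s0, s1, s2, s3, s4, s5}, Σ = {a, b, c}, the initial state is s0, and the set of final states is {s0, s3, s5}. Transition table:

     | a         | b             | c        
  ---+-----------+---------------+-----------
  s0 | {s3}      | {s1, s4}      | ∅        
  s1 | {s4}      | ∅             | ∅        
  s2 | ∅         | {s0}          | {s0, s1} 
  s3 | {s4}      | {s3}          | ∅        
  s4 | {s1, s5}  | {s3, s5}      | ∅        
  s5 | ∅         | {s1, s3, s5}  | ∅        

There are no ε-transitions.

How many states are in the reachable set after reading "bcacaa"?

Start in {s0}.
Read 'b': {s0} → {s1, s4}.
Read 'c': {s1, s4} → ∅.
The set is empty and remains empty for the remaining 4 symbols.
That set has 0 states.

0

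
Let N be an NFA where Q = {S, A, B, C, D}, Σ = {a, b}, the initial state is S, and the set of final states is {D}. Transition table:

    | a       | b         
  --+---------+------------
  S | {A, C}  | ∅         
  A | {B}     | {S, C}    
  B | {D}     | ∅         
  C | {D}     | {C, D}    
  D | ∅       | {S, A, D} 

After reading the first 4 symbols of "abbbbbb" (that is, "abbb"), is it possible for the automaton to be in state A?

Yes

Start in {S}.
Read 'a': {S} → {A, C}.
Read 'b': {A, C} → {S, C, D}.
Read 'b': {S, C, D} → {S, A, C, D}.
Read 'b': {S, A, C, D} → {S, A, C, D}.
State A is in {S, A, C, D}.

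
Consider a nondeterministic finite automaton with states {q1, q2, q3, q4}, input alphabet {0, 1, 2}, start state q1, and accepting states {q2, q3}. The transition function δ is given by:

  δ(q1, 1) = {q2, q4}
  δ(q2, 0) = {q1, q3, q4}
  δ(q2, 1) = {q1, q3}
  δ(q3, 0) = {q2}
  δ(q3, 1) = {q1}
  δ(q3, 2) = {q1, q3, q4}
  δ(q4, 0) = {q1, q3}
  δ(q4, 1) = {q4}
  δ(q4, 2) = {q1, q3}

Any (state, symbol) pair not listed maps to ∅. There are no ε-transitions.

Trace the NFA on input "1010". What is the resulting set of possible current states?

{q1, q3, q4}

Start in {q1}.
Read '1': {q1} → {q2, q4}.
Read '0': {q2, q4} → {q1, q3, q4}.
Read '1': {q1, q3, q4} → {q1, q2, q4}.
Read '0': {q1, q2, q4} → {q1, q3, q4}.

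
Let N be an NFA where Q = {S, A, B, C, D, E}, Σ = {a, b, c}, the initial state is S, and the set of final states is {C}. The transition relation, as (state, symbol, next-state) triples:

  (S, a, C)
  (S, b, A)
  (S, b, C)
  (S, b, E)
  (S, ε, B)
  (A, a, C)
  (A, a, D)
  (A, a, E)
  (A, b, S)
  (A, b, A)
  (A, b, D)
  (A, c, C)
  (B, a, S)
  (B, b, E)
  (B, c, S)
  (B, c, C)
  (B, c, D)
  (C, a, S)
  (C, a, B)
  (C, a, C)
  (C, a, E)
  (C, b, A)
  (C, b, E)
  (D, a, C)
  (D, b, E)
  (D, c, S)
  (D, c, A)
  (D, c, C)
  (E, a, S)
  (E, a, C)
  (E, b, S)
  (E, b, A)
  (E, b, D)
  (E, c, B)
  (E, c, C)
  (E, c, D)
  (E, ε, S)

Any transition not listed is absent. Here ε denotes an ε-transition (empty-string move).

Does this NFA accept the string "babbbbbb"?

Start: ε-closure({S}) = {S, B}.
Read 'b': {S, B} → {S, A, B, C, E}.
Read 'a': {S, A, B, C, E} → {S, B, C, D, E}.
Read 'b': {S, B, C, D, E} → {S, A, B, C, D, E}.
Read 'b': {S, A, B, C, D, E} → {S, A, B, C, D, E}.
Read 'b': {S, A, B, C, D, E} → {S, A, B, C, D, E}.
Read 'b': {S, A, B, C, D, E} → {S, A, B, C, D, E}.
Read 'b': {S, A, B, C, D, E} → {S, A, B, C, D, E}.
Read 'b': {S, A, B, C, D, E} → {S, A, B, C, D, E}.
The final set {S, A, B, C, D, E} contains the accepting state C.

Yes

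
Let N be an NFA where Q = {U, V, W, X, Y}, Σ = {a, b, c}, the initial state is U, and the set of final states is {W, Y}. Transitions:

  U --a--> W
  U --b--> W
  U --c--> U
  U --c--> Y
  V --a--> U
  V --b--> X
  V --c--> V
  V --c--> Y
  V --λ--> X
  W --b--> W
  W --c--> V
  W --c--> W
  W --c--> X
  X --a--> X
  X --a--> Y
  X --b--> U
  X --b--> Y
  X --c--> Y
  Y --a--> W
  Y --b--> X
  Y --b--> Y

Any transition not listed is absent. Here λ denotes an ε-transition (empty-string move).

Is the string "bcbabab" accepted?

Yes

Start in {U}.
Read 'b': U→{W}; now {W}.
Read 'c': W→{V, W, X}; now {V, W, X}.
Read 'b': V→{X}, W→{W}, X→{U, Y}; now {U, W, X, Y}.
Read 'a': U→{W}, W→∅, X→{X, Y}, Y→{W}; now {W, X, Y}.
Read 'b': W→{W}, X→{U, Y}, Y→{X, Y}; now {U, W, X, Y}.
Read 'a': U→{W}, W→∅, X→{X, Y}, Y→{W}; now {W, X, Y}.
Read 'b': W→{W}, X→{U, Y}, Y→{X, Y}; now {U, W, X, Y}.
The final set {U, W, X, Y} contains the accepting states W, Y.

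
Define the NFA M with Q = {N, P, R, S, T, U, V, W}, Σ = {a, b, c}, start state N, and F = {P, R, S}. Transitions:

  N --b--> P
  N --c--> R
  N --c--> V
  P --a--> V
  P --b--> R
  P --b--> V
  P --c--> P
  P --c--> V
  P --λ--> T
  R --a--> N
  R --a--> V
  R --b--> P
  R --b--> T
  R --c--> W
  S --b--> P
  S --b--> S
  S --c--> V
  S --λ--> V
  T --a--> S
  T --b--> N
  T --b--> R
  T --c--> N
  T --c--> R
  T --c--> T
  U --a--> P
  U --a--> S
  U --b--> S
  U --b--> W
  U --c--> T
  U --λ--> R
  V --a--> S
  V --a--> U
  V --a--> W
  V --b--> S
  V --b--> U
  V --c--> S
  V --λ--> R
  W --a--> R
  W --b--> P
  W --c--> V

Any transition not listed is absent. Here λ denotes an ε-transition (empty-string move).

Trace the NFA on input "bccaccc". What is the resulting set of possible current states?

{N, R, S, T, V, W}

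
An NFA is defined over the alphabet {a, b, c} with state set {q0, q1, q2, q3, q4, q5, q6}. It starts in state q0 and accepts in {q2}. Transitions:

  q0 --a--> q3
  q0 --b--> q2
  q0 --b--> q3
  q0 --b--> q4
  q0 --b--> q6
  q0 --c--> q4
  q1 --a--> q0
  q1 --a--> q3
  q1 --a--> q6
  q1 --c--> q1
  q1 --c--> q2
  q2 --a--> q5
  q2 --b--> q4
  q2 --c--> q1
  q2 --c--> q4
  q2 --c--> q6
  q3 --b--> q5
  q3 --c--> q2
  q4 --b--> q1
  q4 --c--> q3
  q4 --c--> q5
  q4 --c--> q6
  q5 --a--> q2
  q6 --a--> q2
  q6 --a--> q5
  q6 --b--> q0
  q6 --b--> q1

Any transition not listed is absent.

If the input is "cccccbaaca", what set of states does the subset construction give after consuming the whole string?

{q0, q2, q3, q5, q6}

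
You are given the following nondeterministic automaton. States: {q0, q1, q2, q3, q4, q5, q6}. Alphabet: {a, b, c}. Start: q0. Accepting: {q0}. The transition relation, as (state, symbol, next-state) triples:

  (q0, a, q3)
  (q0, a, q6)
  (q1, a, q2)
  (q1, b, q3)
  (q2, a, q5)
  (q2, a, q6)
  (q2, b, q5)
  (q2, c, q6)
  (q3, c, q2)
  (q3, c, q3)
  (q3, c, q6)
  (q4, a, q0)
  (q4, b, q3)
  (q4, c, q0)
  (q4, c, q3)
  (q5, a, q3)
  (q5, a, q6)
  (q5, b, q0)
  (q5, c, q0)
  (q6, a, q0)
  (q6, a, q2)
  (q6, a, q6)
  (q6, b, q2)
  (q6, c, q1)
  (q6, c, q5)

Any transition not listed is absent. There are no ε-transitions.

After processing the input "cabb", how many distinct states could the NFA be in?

Start in {q0}.
Read 'c': q0→∅; now ∅.
The set is empty and remains empty for the remaining 3 symbols.
That set has 0 states.

0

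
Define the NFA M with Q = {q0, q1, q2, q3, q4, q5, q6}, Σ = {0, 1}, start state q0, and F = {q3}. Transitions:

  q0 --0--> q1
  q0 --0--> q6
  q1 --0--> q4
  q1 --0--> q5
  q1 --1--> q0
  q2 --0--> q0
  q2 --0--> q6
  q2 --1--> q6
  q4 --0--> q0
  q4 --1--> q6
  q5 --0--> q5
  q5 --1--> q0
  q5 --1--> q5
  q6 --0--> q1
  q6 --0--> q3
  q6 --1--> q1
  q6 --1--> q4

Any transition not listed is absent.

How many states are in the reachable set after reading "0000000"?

Start in {q0}.
Read '0': q0→{q1, q6}; now {q1, q6}.
Read '0': q1→{q4, q5}, q6→{q1, q3}; now {q1, q3, q4, q5}.
Read '0': q1→{q4, q5}, q3→∅, q4→{q0}, q5→{q5}; now {q0, q4, q5}.
Read '0': q0→{q1, q6}, q4→{q0}, q5→{q5}; now {q0, q1, q5, q6}.
Read '0': q0→{q1, q6}, q1→{q4, q5}, q5→{q5}, q6→{q1, q3}; now {q1, q3, q4, q5, q6}.
Read '0': q1→{q4, q5}, q3→∅, q4→{q0}, q5→{q5}, q6→{q1, q3}; now {q0, q1, q3, q4, q5}.
Read '0': q0→{q1, q6}, q1→{q4, q5}, q3→∅, q4→{q0}, q5→{q5}; now {q0, q1, q4, q5, q6}.
That set has 5 states.

5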